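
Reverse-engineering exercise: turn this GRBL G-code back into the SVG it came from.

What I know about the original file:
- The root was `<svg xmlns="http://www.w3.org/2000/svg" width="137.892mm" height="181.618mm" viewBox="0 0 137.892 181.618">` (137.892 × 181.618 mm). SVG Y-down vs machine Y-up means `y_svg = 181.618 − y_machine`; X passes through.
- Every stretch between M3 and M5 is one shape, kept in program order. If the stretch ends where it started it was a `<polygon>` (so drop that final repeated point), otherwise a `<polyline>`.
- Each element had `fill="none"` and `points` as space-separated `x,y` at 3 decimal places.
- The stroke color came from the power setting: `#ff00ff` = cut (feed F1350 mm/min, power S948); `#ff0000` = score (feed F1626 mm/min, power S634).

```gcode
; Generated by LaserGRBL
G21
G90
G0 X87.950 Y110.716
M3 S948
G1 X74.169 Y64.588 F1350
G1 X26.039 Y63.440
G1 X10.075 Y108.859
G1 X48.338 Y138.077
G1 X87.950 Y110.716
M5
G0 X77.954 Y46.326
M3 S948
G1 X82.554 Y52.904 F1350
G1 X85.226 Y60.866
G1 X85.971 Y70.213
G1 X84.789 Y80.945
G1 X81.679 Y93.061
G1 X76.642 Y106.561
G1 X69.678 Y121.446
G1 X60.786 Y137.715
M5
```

Machine Y-up, SVG Y-down with viewBox height 181.618, so y_svg = 181.618 − y_machine; X carries over. Every run uses S948, so all elements get stroke `#ff00ff` (cut).

Run 1: The run returns to its start, so emit a `<polygon>` with points (Y-flipped): 87.950,70.902 74.169,117.030 26.039,118.178 10.075,72.759 48.338,43.541.

Run 2: The run is open, so emit a `<polyline>` with points (Y-flipped): 77.954,135.292 82.554,128.714 85.226,120.752 85.971,111.405 84.789,100.673 81.679,88.557 76.642,75.057 69.678,60.172 60.786,43.903.

<svg xmlns="http://www.w3.org/2000/svg" width="137.892mm" height="181.618mm" viewBox="0 0 137.892 181.618">
  <polygon points="87.950,70.902 74.169,117.030 26.039,118.178 10.075,72.759 48.338,43.541" fill="none" stroke="#ff00ff"/>
  <polyline points="77.954,135.292 82.554,128.714 85.226,120.752 85.971,111.405 84.789,100.673 81.679,88.557 76.642,75.057 69.678,60.172 60.786,43.903" fill="none" stroke="#ff00ff"/>
</svg>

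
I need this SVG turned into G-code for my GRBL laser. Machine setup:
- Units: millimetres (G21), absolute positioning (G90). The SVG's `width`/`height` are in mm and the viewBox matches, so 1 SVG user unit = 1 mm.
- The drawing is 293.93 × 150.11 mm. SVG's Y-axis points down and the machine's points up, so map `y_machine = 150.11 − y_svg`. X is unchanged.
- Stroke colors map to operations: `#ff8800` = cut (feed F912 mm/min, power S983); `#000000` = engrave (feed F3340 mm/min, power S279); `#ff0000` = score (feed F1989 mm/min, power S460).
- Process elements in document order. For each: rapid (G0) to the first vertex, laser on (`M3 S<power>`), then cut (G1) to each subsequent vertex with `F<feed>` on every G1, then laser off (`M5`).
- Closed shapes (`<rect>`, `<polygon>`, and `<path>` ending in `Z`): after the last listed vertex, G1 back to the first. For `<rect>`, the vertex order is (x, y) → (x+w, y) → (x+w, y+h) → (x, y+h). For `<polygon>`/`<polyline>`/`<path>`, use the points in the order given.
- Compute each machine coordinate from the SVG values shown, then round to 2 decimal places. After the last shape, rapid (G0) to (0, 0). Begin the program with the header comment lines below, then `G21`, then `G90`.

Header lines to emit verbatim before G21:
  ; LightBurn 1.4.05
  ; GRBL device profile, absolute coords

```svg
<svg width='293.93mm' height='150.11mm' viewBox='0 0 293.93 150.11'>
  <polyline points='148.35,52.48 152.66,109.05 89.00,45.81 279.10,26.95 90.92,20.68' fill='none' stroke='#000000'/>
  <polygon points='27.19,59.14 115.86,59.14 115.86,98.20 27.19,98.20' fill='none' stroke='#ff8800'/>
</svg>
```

; LightBurn 1.4.05
; GRBL device profile, absolute coords
G21
G90
G0 X148.35 Y97.63
M3 S279
G1 X152.66 Y41.06 F3340
G1 X89.00 Y104.30 F3340
G1 X279.10 Y123.16 F3340
G1 X90.92 Y129.43 F3340
M5
G0 X27.19 Y90.97
M3 S983
G1 X115.86 Y90.97 F912
G1 X115.86 Y51.91 F912
G1 X27.19 Y51.91 F912
G1 X27.19 Y90.97 F912
M5
G0 X0.00 Y0.00

1 u = 1 mm; y_m = 150.11 − y.

[1] `<polyline>` open polyline, #000000→engrave S279 F3340: (148.35,97.63) → (152.66,41.06) → (89.00,104.30) → (279.10,123.16) → (90.92,129.43)

[2] `<polygon>` rectangle, #ff8800→cut S983 F912: (27.19,90.97) → (115.86,90.97) → (115.86,51.91) → (27.19,51.91) → (27.19,90.97) (closed)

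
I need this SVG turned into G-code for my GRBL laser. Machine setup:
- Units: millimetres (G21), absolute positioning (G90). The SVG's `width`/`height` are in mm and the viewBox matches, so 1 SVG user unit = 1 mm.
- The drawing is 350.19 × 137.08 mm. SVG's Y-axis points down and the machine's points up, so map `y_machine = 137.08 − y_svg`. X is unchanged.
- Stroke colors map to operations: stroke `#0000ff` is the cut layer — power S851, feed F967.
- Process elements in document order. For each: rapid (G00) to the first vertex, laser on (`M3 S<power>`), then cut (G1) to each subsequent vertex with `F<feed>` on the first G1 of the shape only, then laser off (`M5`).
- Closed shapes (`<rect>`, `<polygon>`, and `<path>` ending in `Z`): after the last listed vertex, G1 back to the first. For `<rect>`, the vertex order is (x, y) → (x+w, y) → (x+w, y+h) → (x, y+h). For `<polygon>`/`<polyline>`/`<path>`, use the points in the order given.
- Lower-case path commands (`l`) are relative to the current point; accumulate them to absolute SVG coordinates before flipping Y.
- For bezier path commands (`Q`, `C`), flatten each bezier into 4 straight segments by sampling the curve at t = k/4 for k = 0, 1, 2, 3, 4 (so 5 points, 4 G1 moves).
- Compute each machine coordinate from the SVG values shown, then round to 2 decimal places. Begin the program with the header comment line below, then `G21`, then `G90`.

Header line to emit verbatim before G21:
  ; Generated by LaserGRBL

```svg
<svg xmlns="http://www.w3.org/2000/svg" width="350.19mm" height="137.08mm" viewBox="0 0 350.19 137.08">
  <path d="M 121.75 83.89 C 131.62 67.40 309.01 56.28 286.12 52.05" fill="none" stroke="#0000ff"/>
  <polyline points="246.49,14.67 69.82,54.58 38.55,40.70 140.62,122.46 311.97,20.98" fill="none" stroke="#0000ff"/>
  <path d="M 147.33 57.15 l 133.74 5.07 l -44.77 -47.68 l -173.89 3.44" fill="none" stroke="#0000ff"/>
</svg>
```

; Generated by LaserGRBL
G21
G90
G00 X121.75 Y53.19
M3 S851
G1 X154.82 Y64.53 F967
G1 X216.22 Y73.71
G1 X271.48 Y80.59
G1 X286.12 Y85.03
M5
G00 X246.49 Y122.41
M3 S851
G1 X69.82 Y82.50 F967
G1 X38.55 Y96.38
G1 X140.62 Y14.62
G1 X311.97 Y116.10
M5
G00 X147.33 Y79.93
M3 S851
G1 X281.07 Y74.86 F967
G1 X236.30 Y122.54
G1 X62.41 Y119.10
M5

Since the viewBox matches the mm dimensions, user units are millimetres directly. The only transform is the Y-flip y_m = 137.08 − y_svg.

Shape 1 is a cubic bezier drawn with `<path>`. Its stroke #0000ff means cut at S851, F967. After flipping Y the toolpath is (121.75,53.19) → (154.82,64.53) → (216.22,73.71) → (271.48,80.59) → (286.12,85.03).

Shape 2 is a open polyline drawn with `<polyline>`. Its stroke #0000ff means cut at S851, F967. After flipping Y the toolpath is (246.49,122.41) → (69.82,82.50) → (38.55,96.38) → (140.62,14.62) → (311.97,116.10).

Shape 3 is a open polyline drawn with `<path>`. Its stroke #0000ff means cut at S851, F967. After flipping Y the toolpath is (147.33,79.93) → (281.07,74.86) → (236.30,122.54) → (62.41,119.10).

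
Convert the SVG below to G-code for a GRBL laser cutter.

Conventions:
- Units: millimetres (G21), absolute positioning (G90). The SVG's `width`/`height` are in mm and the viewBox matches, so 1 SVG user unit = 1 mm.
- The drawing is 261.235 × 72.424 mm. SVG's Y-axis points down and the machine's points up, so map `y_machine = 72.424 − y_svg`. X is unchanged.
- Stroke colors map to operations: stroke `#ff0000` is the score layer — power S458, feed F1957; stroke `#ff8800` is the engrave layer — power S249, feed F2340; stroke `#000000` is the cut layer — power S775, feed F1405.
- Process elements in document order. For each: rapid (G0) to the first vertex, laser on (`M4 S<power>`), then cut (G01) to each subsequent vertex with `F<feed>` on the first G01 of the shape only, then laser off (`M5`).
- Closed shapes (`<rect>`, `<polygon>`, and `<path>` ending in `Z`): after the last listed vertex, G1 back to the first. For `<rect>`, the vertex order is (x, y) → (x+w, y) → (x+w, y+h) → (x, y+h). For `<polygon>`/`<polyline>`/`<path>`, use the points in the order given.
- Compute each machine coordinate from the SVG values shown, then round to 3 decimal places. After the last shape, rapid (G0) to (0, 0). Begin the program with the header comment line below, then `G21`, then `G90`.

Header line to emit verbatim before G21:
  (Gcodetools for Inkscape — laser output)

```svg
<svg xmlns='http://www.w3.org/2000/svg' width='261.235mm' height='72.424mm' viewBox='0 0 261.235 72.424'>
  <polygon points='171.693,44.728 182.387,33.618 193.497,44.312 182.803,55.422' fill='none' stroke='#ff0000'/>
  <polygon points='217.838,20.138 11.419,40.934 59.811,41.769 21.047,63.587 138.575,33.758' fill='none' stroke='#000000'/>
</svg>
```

viewBox `0 0 261.235 72.424` with mm width/height → 1 unit = 1 mm. Flip: y_m = 72.424 − y_svg.

**Shape 1** — `<polygon>` regular polygon, stroke `#ff0000` → score (S458, F1957). Machine vertices: (171.693,27.696) → (182.387,38.806) → (193.497,28.112) → (182.803,17.002) → (171.693,27.696). Closed: final G1 returns to the first vertex.

**Shape 2** — `<polygon>` closed polygon, stroke `#000000` → cut (S775, F1405). Machine vertices: (217.838,52.286) → (11.419,31.490) → (59.811,30.655) → (21.047,8.837) → (138.575,38.666) → (217.838,52.286). Closed: final G1 returns to the first vertex.

(Gcodetools for Inkscape — laser output)
G21
G90
G0 X171.693 Y27.696
M4 S458
G01 X182.387 Y38.806 F1957
G01 X193.497 Y28.112
G01 X182.803 Y17.002
G01 X171.693 Y27.696
M5
G0 X217.838 Y52.286
M4 S775
G01 X11.419 Y31.490 F1405
G01 X59.811 Y30.655
G01 X21.047 Y8.837
G01 X138.575 Y38.666
G01 X217.838 Y52.286
M5
G0 X0.000 Y0.000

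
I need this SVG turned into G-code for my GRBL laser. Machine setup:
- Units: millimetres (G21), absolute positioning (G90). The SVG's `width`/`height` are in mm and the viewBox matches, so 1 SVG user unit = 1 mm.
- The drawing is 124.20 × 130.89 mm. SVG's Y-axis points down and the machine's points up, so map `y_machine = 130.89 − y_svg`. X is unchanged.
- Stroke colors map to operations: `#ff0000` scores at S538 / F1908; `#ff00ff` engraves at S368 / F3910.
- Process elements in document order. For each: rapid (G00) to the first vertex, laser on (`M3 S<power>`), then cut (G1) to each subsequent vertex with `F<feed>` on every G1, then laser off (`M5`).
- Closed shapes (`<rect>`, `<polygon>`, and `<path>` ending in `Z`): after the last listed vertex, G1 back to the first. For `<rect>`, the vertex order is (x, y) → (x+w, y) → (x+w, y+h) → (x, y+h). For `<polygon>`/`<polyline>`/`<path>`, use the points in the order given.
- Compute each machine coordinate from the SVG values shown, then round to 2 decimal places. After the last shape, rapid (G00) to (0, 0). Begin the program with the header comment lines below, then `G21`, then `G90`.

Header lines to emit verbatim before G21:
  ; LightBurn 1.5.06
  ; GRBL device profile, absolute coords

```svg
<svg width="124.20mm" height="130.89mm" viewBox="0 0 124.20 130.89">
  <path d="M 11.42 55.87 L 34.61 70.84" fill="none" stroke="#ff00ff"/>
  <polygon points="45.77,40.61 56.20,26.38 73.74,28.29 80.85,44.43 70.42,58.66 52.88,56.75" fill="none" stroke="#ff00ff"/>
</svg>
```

; LightBurn 1.5.06
; GRBL device profile, absolute coords
G21
G90
G00 X11.42 Y75.02
M3 S368
G1 X34.61 Y60.05 F3910
M5
G00 X45.77 Y90.28
M3 S368
G1 X56.20 Y104.51 F3910
G1 X73.74 Y102.60 F3910
G1 X80.85 Y86.46 F3910
G1 X70.42 Y72.23 F3910
G1 X52.88 Y74.14 F3910
G1 X45.77 Y90.28 F3910
M5
G00 X0.00 Y0.00

Since the viewBox matches the mm dimensions, user units are millimetres directly. The only transform is the Y-flip y_m = 130.89 − y_svg.

Shape 1 is a line segment drawn with `<path>`. Its stroke #ff00ff means engrave at S368, F3910. After flipping Y the toolpath is (11.42,75.02) → (34.61,60.05).

Shape 2 is a regular polygon drawn with `<polygon>`. Its stroke #ff00ff means engrave at S368, F3910. After flipping Y the toolpath is (45.77,90.28) → (56.20,104.51) → (73.74,102.60) → (80.85,86.46) → (70.42,72.23) → (52.88,74.14) → (45.77,90.28), returning to the start.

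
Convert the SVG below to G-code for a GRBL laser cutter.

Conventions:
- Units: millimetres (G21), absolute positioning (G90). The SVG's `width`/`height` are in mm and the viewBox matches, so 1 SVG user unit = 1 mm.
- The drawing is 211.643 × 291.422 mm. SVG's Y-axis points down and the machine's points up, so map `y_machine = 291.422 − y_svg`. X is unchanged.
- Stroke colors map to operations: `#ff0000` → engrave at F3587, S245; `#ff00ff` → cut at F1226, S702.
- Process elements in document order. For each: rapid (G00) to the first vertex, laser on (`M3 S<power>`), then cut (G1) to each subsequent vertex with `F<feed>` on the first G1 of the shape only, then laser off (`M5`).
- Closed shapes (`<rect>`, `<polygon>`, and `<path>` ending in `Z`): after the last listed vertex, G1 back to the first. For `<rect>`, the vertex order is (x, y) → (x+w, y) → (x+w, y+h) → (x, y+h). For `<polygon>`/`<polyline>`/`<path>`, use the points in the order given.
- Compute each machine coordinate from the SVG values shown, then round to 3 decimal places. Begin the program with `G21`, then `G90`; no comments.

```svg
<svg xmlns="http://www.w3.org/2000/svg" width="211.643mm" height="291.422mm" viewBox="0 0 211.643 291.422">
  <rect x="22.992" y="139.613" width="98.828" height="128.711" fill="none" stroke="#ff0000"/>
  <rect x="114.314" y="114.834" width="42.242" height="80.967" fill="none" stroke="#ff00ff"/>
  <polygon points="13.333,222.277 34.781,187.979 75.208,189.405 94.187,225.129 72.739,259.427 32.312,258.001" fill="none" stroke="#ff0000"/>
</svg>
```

G21
G90
G00 X22.992 Y151.809
M3 S245
G1 X121.820 Y151.809 F3587
G1 X121.820 Y23.098
G1 X22.992 Y23.098
G1 X22.992 Y151.809
M5
G00 X114.314 Y176.588
M3 S702
G1 X156.556 Y176.588 F1226
G1 X156.556 Y95.621
G1 X114.314 Y95.621
G1 X114.314 Y176.588
M5
G00 X13.333 Y69.145
M3 S245
G1 X34.781 Y103.443 F3587
G1 X75.208 Y102.017
G1 X94.187 Y66.293
G1 X72.739 Y31.995
G1 X32.312 Y33.421
G1 X13.333 Y69.145
M5

Since the viewBox matches the mm dimensions, user units are millimetres directly. The only transform is the Y-flip y_m = 291.422 − y_svg.

Shape 1 is a rectangle drawn with `<rect>`. Its stroke #ff0000 means engrave at S245, F3587. After flipping Y the toolpath is (22.992,151.809) → (121.820,151.809) → (121.820,23.098) → (22.992,23.098) → (22.992,151.809), returning to the start.

Shape 2 is a rectangle drawn with `<rect>`. Its stroke #ff00ff means cut at S702, F1226. After flipping Y the toolpath is (114.314,176.588) → (156.556,176.588) → (156.556,95.621) → (114.314,95.621) → (114.314,176.588), returning to the start.

Shape 3 is a regular polygon drawn with `<polygon>`. Its stroke #ff0000 means engrave at S245, F3587. After flipping Y the toolpath is (13.333,69.145) → (34.781,103.443) → (75.208,102.017) → (94.187,66.293) → (72.739,31.995) → (32.312,33.421) → (13.333,69.145), returning to the start.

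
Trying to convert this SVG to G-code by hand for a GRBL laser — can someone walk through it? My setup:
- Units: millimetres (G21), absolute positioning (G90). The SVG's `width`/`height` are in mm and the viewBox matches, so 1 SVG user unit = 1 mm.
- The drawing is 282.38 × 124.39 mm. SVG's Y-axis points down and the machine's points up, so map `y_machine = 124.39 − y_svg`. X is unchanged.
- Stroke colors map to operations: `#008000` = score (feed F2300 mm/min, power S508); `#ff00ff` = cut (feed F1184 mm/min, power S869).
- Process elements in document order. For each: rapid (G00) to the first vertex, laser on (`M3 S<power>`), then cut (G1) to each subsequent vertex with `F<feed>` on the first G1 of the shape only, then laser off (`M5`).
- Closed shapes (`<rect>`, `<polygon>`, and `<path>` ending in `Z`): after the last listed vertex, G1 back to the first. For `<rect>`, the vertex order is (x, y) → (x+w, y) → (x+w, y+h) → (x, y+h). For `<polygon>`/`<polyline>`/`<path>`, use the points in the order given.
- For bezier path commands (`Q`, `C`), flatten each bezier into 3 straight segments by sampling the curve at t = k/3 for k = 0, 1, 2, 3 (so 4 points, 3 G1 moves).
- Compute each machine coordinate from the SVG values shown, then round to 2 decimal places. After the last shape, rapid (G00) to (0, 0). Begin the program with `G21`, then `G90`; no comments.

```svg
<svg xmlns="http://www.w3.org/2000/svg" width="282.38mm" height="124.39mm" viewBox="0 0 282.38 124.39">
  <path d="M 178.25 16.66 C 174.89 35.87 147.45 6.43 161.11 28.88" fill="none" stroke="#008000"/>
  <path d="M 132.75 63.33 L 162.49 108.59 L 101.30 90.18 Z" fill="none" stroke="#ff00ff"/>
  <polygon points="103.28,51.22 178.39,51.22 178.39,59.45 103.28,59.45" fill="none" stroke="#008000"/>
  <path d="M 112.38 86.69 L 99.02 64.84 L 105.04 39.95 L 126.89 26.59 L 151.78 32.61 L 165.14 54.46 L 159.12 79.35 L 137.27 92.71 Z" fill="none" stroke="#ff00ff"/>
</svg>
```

Since the viewBox matches the mm dimensions, user units are millimetres directly. The only transform is the Y-flip y_m = 124.39 − y_svg.

Shape 1 is a cubic bezier drawn with `<path>`. Its stroke #008000 means score at S508, F2300. After flipping Y the toolpath is (178.25,107.73) → (169.28,101.01) → (158.74,104.39) → (161.11,95.51).

Shape 2 is a closed polygon drawn with `<path>`. Its stroke #ff00ff means cut at S869, F1184. After flipping Y the toolpath is (132.75,61.06) → (162.49,15.80) → (101.30,34.21) → (132.75,61.06), returning to the start.

Shape 3 is a rectangle drawn with `<polygon>`. Its stroke #008000 means score at S508, F2300. After flipping Y the toolpath is (103.28,73.17) → (178.39,73.17) → (178.39,64.94) → (103.28,64.94) → (103.28,73.17), returning to the start.

Shape 4 is a regular polygon drawn with `<path>`. Its stroke #ff00ff means cut at S869, F1184. After flipping Y the toolpath is (112.38,37.70) → (99.02,59.55) → (105.04,84.44) → (126.89,97.80) → (151.78,91.78) → (165.14,69.93) → (159.12,45.04) → (137.27,31.68) → (112.38,37.70), returning to the start.

G21
G90
G00 X178.25 Y107.73
M3 S508
G1 X169.28 Y101.01 F2300
G1 X158.74 Y104.39
G1 X161.11 Y95.51
M5
G00 X132.75 Y61.06
M3 S869
G1 X162.49 Y15.80 F1184
G1 X101.30 Y34.21
G1 X132.75 Y61.06
M5
G00 X103.28 Y73.17
M3 S508
G1 X178.39 Y73.17 F2300
G1 X178.39 Y64.94
G1 X103.28 Y64.94
G1 X103.28 Y73.17
M5
G00 X112.38 Y37.70
M3 S869
G1 X99.02 Y59.55 F1184
G1 X105.04 Y84.44
G1 X126.89 Y97.80
G1 X151.78 Y91.78
G1 X165.14 Y69.93
G1 X159.12 Y45.04
G1 X137.27 Y31.68
G1 X112.38 Y37.70
M5
G00 X0.00 Y0.00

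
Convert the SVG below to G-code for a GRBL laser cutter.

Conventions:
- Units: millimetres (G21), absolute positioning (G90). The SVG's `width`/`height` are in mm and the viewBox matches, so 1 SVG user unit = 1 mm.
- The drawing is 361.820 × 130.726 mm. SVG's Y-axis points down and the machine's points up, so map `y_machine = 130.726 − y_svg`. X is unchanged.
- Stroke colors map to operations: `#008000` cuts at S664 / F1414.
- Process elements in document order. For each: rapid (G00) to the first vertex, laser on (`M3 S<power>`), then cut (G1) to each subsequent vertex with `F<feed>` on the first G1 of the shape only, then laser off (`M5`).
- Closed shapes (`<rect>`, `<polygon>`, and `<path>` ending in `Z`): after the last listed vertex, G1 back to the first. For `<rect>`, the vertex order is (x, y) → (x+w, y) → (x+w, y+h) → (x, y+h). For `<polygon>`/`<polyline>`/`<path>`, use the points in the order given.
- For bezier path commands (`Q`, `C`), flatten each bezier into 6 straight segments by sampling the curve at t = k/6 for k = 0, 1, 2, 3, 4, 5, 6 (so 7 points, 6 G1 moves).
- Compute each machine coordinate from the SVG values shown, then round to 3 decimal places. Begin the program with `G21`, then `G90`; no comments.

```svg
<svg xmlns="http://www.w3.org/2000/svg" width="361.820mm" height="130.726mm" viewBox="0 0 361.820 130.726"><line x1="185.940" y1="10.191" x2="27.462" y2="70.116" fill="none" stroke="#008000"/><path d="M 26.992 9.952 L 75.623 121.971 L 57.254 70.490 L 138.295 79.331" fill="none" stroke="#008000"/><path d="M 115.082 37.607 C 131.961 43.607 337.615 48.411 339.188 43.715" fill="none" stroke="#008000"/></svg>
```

G21
G90
G00 X185.940 Y120.535
M3 S664
G1 X27.462 Y60.610 F1414
M5
G00 X26.992 Y120.774
M3 S664
G1 X75.623 Y8.755 F1414
G1 X57.254 Y60.236
G1 X138.295 Y51.395
M5
G00 X115.082 Y93.119
M3 S664
G1 X137.434 Y90.257 F1414
G1 X180.336 Y87.825
G1 X232.875 Y86.054
G1 X284.138 Y85.174
G1 X323.214 Y85.416
G1 X339.188 Y87.011
M5

viewBox `0 0 361.820 130.726` with mm width/height → 1 unit = 1 mm. Flip: y_m = 130.726 − y_svg.

**Shape 1** — `<line>` line segment, stroke `#008000` → cut (S664, F1414). Machine vertices: (185.940,120.535) → (27.462,60.610). Open path.

**Shape 2** — `<path>` open polyline, stroke `#008000` → cut (S664, F1414). Machine vertices: (26.992,120.774) → (75.623,8.755) → (57.254,60.236) → (138.295,51.395). Open path.

**Shape 3** — `<path>` cubic bezier, stroke `#008000` → cut (S664, F1414). Control points (SVG): P0=(115.082,37.607), P1=(131.961,43.607), P2=(337.615,48.411), P3=(339.188,43.715); sampled at t=k/6. Machine vertices: (115.082,93.119) → (137.434,90.257) → (180.336,87.825) → (232.875,86.054) → (284.138,85.174) → (323.214,85.416) → (339.188,87.011). Open path.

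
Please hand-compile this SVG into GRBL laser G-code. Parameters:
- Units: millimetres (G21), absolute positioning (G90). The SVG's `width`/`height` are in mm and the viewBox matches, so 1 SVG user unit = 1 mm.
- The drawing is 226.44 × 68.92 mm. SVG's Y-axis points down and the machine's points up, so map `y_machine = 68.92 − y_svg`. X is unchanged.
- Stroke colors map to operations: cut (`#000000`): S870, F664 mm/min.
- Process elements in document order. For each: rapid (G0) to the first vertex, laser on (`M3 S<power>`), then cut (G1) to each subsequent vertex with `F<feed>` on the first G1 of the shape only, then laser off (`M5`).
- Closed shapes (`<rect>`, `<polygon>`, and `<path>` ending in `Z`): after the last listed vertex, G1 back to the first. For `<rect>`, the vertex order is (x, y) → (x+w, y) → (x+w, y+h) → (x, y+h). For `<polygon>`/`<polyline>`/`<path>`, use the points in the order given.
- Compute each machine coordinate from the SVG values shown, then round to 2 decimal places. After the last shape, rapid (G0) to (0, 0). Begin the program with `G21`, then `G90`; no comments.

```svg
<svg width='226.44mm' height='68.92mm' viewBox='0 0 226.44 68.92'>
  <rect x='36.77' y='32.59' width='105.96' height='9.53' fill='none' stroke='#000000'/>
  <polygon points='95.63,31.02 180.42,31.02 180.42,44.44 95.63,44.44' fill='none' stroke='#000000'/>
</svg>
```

G21
G90
G0 X36.77 Y36.33
M3 S870
G1 X142.73 Y36.33 F664
G1 X142.73 Y26.80
G1 X36.77 Y26.80
G1 X36.77 Y36.33
M5
G0 X95.63 Y37.90
M3 S870
G1 X180.42 Y37.90 F664
G1 X180.42 Y24.48
G1 X95.63 Y24.48
G1 X95.63 Y37.90
M5
G0 X0.00 Y0.00

viewBox `0 0 226.44 68.92` with mm width/height → 1 unit = 1 mm. Flip: y_m = 68.92 − y_svg.

**Shape 1** — `<rect>` rectangle, stroke `#000000` → cut (S870, F664). Machine vertices: (36.77,36.33) → (142.73,36.33) → (142.73,26.80) → (36.77,26.80) → (36.77,36.33). Closed: final G1 returns to the first vertex.

**Shape 2** — `<polygon>` rectangle, stroke `#000000` → cut (S870, F664). Machine vertices: (95.63,37.90) → (180.42,37.90) → (180.42,24.48) → (95.63,24.48) → (95.63,37.90). Closed: final G1 returns to the first vertex.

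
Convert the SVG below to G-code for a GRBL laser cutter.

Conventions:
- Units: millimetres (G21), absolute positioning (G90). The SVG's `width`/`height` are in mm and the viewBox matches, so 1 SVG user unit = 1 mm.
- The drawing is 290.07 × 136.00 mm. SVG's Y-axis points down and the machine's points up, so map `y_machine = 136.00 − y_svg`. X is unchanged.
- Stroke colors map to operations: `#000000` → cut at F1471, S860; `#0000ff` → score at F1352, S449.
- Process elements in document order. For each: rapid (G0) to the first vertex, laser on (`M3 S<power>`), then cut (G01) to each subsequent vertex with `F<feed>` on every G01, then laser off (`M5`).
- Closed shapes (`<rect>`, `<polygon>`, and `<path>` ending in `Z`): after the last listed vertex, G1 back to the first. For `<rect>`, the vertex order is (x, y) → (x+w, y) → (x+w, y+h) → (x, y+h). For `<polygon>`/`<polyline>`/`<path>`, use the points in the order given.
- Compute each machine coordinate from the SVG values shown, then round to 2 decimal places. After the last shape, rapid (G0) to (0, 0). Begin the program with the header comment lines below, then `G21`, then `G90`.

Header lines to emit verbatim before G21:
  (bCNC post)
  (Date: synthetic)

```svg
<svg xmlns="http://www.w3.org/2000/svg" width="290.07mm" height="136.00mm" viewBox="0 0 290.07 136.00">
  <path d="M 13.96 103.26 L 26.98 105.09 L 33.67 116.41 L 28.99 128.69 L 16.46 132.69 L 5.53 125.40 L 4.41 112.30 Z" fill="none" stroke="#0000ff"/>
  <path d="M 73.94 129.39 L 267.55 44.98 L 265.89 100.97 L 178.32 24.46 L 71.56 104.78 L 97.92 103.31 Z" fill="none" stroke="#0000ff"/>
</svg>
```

(bCNC post)
(Date: synthetic)
G21
G90
G0 X13.96 Y32.74
M3 S449
G01 X26.98 Y30.91 F1352
G01 X33.67 Y19.59 F1352
G01 X28.99 Y7.31 F1352
G01 X16.46 Y3.31 F1352
G01 X5.53 Y10.60 F1352
G01 X4.41 Y23.70 F1352
G01 X13.96 Y32.74 F1352
M5
G0 X73.94 Y6.61
M3 S449
G01 X267.55 Y91.02 F1352
G01 X265.89 Y35.03 F1352
G01 X178.32 Y111.54 F1352
G01 X71.56 Y31.22 F1352
G01 X97.92 Y32.69 F1352
G01 X73.94 Y6.61 F1352
M5
G0 X0.00 Y0.00

Since the viewBox matches the mm dimensions, user units are millimetres directly. The only transform is the Y-flip y_m = 136.00 − y_svg.

Shape 1 is a regular polygon drawn with `<path>`. Its stroke #0000ff means score at S449, F1352. After flipping Y the toolpath is (13.96,32.74) → (26.98,30.91) → (33.67,19.59) → (28.99,7.31) → (16.46,3.31) → (5.53,10.60) → (4.41,23.70) → (13.96,32.74), returning to the start.

Shape 2 is a closed polygon drawn with `<path>`. Its stroke #0000ff means score at S449, F1352. After flipping Y the toolpath is (73.94,6.61) → (267.55,91.02) → (265.89,35.03) → (178.32,111.54) → (71.56,31.22) → (97.92,32.69) → (73.94,6.61), returning to the start.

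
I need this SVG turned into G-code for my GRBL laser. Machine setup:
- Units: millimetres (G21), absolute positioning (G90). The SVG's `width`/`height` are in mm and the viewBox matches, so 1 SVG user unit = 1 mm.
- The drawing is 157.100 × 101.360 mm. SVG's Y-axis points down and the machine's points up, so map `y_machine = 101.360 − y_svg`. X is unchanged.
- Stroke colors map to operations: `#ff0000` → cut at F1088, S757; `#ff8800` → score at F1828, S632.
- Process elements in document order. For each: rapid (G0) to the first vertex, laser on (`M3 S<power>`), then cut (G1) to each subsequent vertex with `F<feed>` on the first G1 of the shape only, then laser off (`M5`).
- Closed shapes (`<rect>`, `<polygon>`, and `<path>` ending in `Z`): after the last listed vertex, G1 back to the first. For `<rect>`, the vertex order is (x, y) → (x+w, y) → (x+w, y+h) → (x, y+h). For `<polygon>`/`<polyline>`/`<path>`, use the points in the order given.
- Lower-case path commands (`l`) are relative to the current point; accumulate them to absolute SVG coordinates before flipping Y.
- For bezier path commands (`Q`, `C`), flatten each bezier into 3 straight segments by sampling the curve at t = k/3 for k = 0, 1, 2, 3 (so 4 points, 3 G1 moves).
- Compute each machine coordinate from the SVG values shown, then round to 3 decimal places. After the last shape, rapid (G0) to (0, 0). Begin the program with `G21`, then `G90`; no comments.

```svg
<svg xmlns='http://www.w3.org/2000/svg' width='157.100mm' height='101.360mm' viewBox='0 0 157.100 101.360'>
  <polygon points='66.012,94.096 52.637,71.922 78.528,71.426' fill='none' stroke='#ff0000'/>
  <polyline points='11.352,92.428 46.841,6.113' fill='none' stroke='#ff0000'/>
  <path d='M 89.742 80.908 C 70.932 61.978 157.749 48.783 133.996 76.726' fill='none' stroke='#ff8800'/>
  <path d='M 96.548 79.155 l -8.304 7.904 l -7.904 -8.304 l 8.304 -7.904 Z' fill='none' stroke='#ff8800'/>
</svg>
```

viewBox `0 0 157.100 101.360` with mm width/height → 1 unit = 1 mm. Flip: y_m = 101.360 − y_svg.

**Shape 1** — `<polygon>` regular polygon, stroke `#ff0000` → cut (S757, F1088). Machine vertices: (66.012,7.264) → (52.637,29.438) → (78.528,29.934) → (66.012,7.264). Closed: final G1 returns to the first vertex.

**Shape 2** — `<polyline>` line segment, stroke `#ff0000` → cut (S757, F1088). Machine vertices: (11.352,8.932) → (46.841,95.247). Open path.

**Shape 3** — `<path>` cubic bezier, stroke `#ff8800` → score (S632, F1828). Control points (SVG): P0=(89.742,80.908), P1=(70.932,61.978), P2=(157.749,48.783), P3=(133.996,76.726); sampled at t=k/3. Machine vertices: (89.742,20.452) → (98.134,36.159) → (128.900,40.176) → (133.996,24.634). Open path.

**Shape 4** — `<path>` regular polygon, stroke `#ff8800` → score (S632, F1828). Machine vertices: (96.548,22.205) → (88.244,14.301) → (80.340,22.605) → (88.644,30.509) → (96.548,22.205). Closed: final G1 returns to the first vertex.

G21
G90
G0 X66.012 Y7.264
M3 S757
G1 X52.637 Y29.438 F1088
G1 X78.528 Y29.934
G1 X66.012 Y7.264
M5
G0 X11.352 Y8.932
M3 S757
G1 X46.841 Y95.247 F1088
M5
G0 X89.742 Y20.452
M3 S632
G1 X98.134 Y36.159 F1828
G1 X128.900 Y40.176
G1 X133.996 Y24.634
M5
G0 X96.548 Y22.205
M3 S632
G1 X88.244 Y14.301 F1828
G1 X80.340 Y22.605
G1 X88.644 Y30.509
G1 X96.548 Y22.205
M5
G0 X0.000 Y0.000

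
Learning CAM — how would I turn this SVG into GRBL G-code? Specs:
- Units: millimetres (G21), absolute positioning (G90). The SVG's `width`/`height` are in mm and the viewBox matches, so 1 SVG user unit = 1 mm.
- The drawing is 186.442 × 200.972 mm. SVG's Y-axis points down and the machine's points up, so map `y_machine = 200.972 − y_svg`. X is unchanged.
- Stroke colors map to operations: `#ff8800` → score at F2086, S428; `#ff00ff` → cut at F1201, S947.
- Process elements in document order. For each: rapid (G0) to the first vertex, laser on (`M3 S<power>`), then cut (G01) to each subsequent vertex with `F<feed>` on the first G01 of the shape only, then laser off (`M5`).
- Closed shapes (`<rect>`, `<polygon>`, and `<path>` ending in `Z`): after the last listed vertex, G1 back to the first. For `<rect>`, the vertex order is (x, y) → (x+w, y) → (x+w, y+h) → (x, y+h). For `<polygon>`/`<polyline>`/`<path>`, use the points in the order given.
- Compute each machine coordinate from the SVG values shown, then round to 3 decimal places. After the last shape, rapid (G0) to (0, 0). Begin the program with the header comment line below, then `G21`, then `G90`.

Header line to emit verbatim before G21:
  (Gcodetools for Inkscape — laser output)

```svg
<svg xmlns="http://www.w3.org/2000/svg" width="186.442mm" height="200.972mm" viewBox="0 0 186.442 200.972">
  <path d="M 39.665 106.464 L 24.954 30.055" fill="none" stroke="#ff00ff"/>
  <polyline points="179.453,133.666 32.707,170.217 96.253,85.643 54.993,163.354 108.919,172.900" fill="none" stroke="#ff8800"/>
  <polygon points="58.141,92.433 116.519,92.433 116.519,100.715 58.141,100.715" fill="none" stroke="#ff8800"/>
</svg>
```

viewBox `0 0 186.442 200.972` with mm width/height → 1 unit = 1 mm. Flip: y_m = 200.972 − y_svg.

**Shape 1** — `<path>` line segment, stroke `#ff00ff` → cut (S947, F1201). Machine vertices: (39.665,94.508) → (24.954,170.917). Open path.

**Shape 2** — `<polyline>` open polyline, stroke `#ff8800` → score (S428, F2086). Machine vertices: (179.453,67.306) → (32.707,30.755) → (96.253,115.329) → (54.993,37.618) → (108.919,28.072). Open path.

**Shape 3** — `<polygon>` rectangle, stroke `#ff8800` → score (S428, F2086). Machine vertices: (58.141,108.539) → (116.519,108.539) → (116.519,100.257) → (58.141,100.257) → (58.141,108.539). Closed: final G1 returns to the first vertex.

(Gcodetools for Inkscape — laser output)
G21
G90
G0 X39.665 Y94.508
M3 S947
G01 X24.954 Y170.917 F1201
M5
G0 X179.453 Y67.306
M3 S428
G01 X32.707 Y30.755 F2086
G01 X96.253 Y115.329
G01 X54.993 Y37.618
G01 X108.919 Y28.072
M5
G0 X58.141 Y108.539
M3 S428
G01 X116.519 Y108.539 F2086
G01 X116.519 Y100.257
G01 X58.141 Y100.257
G01 X58.141 Y108.539
M5
G0 X0.000 Y0.000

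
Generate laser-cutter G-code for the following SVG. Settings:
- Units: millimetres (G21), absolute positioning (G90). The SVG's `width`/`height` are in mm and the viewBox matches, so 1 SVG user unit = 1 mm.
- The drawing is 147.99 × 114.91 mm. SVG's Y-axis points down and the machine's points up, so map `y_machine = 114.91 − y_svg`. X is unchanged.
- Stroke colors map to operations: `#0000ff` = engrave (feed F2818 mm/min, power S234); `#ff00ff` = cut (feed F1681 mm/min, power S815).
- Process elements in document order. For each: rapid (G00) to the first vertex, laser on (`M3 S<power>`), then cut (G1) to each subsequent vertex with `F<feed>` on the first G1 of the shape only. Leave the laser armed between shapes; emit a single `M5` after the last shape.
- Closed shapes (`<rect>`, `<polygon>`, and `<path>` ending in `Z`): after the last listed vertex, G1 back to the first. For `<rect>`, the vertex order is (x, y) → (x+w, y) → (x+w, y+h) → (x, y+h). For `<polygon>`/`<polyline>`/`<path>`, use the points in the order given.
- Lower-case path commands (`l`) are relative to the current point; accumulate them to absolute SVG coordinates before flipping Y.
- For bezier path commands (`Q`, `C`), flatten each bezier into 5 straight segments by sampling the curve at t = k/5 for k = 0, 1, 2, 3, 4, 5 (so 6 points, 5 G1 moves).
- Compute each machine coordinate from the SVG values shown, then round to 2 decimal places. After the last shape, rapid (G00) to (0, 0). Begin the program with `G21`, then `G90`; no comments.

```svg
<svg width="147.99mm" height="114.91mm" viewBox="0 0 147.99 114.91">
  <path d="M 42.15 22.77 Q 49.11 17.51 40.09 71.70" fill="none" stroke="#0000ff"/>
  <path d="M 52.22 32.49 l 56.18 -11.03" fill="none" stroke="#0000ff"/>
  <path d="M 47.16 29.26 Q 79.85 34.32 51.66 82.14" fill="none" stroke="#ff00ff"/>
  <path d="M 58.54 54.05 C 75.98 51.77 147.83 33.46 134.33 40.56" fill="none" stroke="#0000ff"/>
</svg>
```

G21
G90
G00 X42.15 Y92.14
M3 S234
G1 X44.29 Y91.87 F2818
G1 X45.16 Y86.84
G1 X44.75 Y77.05
G1 X43.06 Y62.51
G1 X40.09 Y43.21
G00 X52.22 Y82.42
M3 S234
G1 X108.40 Y93.45 F2818
G00 X47.16 Y85.65
M3 S815
G1 X57.80 Y81.92 F1681
G1 X63.57 Y74.76
G1 X64.47 Y64.18
G1 X60.50 Y50.19
G1 X51.66 Y32.77
G00 X58.54 Y60.86
M3 S234
G1 X74.42 Y63.82 F2818
G1 X96.64 Y68.64
G1 X118.51 Y73.33
G1 X133.31 Y75.89
G1 X134.33 Y74.35
M5
G00 X0.00 Y0.00

Since the viewBox matches the mm dimensions, user units are millimetres directly. The only transform is the Y-flip y_m = 114.91 − y_svg.

Shape 1 is a quadratic bezier drawn with `<path>`. Its stroke #0000ff means engrave at S234, F2818. After flipping Y the toolpath is (42.15,92.14) → (44.29,91.87) → (45.16,86.84) → (44.75,77.05) → (43.06,62.51) → (40.09,43.21).

Shape 2 is a line segment drawn with `<path>`. Its stroke #0000ff means engrave at S234, F2818. After flipping Y the toolpath is (52.22,82.42) → (108.40,93.45).

Shape 3 is a quadratic bezier drawn with `<path>`. Its stroke #ff00ff means cut at S815, F1681. After flipping Y the toolpath is (47.16,85.65) → (57.80,81.92) → (63.57,74.76) → (64.47,64.18) → (60.50,50.19) → (51.66,32.77).

Shape 4 is a cubic bezier drawn with `<path>`. Its stroke #0000ff means engrave at S234, F2818. After flipping Y the toolpath is (58.54,60.86) → (74.42,63.82) → (96.64,68.64) → (118.51,73.33) → (133.31,75.89) → (134.33,74.35).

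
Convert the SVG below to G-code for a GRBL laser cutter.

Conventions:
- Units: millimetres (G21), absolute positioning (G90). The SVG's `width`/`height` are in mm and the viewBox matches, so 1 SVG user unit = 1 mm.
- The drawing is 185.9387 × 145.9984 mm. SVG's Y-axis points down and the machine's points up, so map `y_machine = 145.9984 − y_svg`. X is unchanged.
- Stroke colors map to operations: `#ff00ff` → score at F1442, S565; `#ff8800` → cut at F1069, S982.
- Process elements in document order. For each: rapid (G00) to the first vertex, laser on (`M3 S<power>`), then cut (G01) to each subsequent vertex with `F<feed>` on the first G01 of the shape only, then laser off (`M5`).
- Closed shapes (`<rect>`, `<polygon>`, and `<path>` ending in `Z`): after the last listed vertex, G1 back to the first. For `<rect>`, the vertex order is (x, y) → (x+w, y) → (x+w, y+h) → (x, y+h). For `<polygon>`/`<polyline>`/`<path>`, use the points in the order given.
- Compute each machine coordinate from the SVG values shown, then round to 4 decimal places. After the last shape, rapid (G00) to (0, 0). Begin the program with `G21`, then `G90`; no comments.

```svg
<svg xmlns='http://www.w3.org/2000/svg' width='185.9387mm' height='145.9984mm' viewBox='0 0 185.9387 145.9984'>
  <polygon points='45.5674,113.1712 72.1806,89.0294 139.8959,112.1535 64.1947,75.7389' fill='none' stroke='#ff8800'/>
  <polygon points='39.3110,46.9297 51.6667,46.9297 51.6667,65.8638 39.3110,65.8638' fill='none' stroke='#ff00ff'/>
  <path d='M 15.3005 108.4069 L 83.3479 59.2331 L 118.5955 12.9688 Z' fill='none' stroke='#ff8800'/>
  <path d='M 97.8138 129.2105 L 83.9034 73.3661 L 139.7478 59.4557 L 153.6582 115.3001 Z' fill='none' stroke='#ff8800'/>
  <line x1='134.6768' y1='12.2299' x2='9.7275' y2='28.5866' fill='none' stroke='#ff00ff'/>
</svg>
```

G21
G90
G00 X45.5674 Y32.8272
M3 S982
G01 X72.1806 Y56.9690 F1069
G01 X139.8959 Y33.8449
G01 X64.1947 Y70.2595
G01 X45.5674 Y32.8272
M5
G00 X39.3110 Y99.0687
M3 S565
G01 X51.6667 Y99.0687 F1442
G01 X51.6667 Y80.1346
G01 X39.3110 Y80.1346
G01 X39.3110 Y99.0687
M5
G00 X15.3005 Y37.5915
M3 S982
G01 X83.3479 Y86.7653 F1069
G01 X118.5955 Y133.0296
G01 X15.3005 Y37.5915
M5
G00 X97.8138 Y16.7879
M3 S982
G01 X83.9034 Y72.6323 F1069
G01 X139.7478 Y86.5427
G01 X153.6582 Y30.6983
G01 X97.8138 Y16.7879
M5
G00 X134.6768 Y133.7685
M3 S565
G01 X9.7275 Y117.4118 F1442
M5
G00 X0.0000 Y0.0000

Since the viewBox matches the mm dimensions, user units are millimetres directly. The only transform is the Y-flip y_m = 145.9984 − y_svg.

Shape 1 is a closed polygon drawn with `<polygon>`. Its stroke #ff8800 means cut at S982, F1069. After flipping Y the toolpath is (45.5674,32.8272) → (72.1806,56.9690) → (139.8959,33.8449) → (64.1947,70.2595) → (45.5674,32.8272), returning to the start.

Shape 2 is a rectangle drawn with `<polygon>`. Its stroke #ff00ff means score at S565, F1442. After flipping Y the toolpath is (39.3110,99.0687) → (51.6667,99.0687) → (51.6667,80.1346) → (39.3110,80.1346) → (39.3110,99.0687), returning to the start.

Shape 3 is a closed polygon drawn with `<path>`. Its stroke #ff8800 means cut at S982, F1069. After flipping Y the toolpath is (15.3005,37.5915) → (83.3479,86.7653) → (118.5955,133.0296) → (15.3005,37.5915), returning to the start.

Shape 4 is a regular polygon drawn with `<path>`. Its stroke #ff8800 means cut at S982, F1069. After flipping Y the toolpath is (97.8138,16.7879) → (83.9034,72.6323) → (139.7478,86.5427) → (153.6582,30.6983) → (97.8138,16.7879), returning to the start.

Shape 5 is a line segment drawn with `<line>`. Its stroke #ff00ff means score at S565, F1442. After flipping Y the toolpath is (134.6768,133.7685) → (9.7275,117.4118).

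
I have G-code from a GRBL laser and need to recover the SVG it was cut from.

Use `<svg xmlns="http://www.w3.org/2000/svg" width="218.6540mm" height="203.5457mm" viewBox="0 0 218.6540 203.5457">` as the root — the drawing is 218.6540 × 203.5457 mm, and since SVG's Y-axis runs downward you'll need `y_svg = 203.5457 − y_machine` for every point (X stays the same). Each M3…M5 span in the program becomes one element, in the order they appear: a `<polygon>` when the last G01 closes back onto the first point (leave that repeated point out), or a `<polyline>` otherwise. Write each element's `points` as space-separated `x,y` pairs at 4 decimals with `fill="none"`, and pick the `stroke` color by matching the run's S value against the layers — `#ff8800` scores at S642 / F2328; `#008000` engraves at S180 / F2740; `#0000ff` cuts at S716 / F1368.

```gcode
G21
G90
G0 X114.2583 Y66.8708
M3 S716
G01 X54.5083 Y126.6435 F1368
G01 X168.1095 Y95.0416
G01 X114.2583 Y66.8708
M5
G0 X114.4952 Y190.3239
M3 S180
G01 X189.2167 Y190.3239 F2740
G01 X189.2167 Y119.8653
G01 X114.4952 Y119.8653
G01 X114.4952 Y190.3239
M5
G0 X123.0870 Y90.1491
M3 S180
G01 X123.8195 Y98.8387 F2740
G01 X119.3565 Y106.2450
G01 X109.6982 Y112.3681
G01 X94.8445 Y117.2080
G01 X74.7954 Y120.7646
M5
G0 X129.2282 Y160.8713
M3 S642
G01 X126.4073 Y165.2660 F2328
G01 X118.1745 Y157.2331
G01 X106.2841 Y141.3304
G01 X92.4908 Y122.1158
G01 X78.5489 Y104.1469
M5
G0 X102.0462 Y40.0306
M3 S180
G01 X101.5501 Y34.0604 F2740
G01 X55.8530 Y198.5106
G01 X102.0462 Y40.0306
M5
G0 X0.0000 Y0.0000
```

<svg xmlns="http://www.w3.org/2000/svg" width="218.6540mm" height="203.5457mm" viewBox="0 0 218.6540 203.5457">
  <polygon points="114.2583,136.6749 54.5083,76.9022 168.1095,108.5041" fill="none" stroke="#0000ff"/>
  <polygon points="114.4952,13.2218 189.2167,13.2218 189.2167,83.6804 114.4952,83.6804" fill="none" stroke="#008000"/>
  <polyline points="123.0870,113.3966 123.8195,104.7070 119.3565,97.3007 109.6982,91.1776 94.8445,86.3377 74.7954,82.7811" fill="none" stroke="#008000"/>
  <polyline points="129.2282,42.6744 126.4073,38.2797 118.1745,46.3126 106.2841,62.2153 92.4908,81.4299 78.5489,99.3988" fill="none" stroke="#ff8800"/>
  <polygon points="102.0462,163.5151 101.5501,169.4853 55.8530,5.0351" fill="none" stroke="#008000"/>
</svg>

Each laser-on run becomes one SVG element. Flip Y back into SVG space with y_svg = 203.5457 − y_machine.

Run 1: S716 ⇒ cut layer `#0000ff`. The run returns to its start, so emit a `<polygon>` with points (Y-flipped): 114.2583,136.6749 54.5083,76.9022 168.1095,108.5041.

Run 2: power S180 maps to stroke `#008000` (engrave). The run returns to its start, so emit a `<polygon>` with points (Y-flipped): 114.4952,13.2218 189.2167,13.2218 189.2167,83.6804 114.4952,83.6804.

Run 3: the run's S180 means `#008000` (engrave). The run is open, so emit a `<polyline>` with points (Y-flipped): 123.0870,113.3966 123.8195,104.7070 119.3565,97.3007 109.6982,91.1776 94.8445,86.3377 74.7954,82.7811.

Run 4: power S642 maps to stroke `#ff8800` (score). The run is open, so emit a `<polyline>` with points (Y-flipped): 129.2282,42.6744 126.4073,38.2797 118.1745,46.3126 106.2841,62.2153 92.4908,81.4299 78.5489,99.3988.

Run 5: S180 ⇒ engrave layer `#008000`. The run returns to its start, so emit a `<polygon>` with points (Y-flipped): 102.0462,163.5151 101.5501,169.4853 55.8530,5.0351.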